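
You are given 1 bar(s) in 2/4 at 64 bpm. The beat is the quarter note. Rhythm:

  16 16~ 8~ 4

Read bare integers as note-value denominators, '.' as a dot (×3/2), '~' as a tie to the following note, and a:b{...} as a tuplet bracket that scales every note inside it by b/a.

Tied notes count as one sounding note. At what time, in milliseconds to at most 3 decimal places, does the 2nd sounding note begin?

1. 0.0ms @ 0 + 234.375ms (1/4)
2. 234.375ms @ 1/4 + 1640.625ms (7/4)

note 2 onset = 1/4b = 234.375ms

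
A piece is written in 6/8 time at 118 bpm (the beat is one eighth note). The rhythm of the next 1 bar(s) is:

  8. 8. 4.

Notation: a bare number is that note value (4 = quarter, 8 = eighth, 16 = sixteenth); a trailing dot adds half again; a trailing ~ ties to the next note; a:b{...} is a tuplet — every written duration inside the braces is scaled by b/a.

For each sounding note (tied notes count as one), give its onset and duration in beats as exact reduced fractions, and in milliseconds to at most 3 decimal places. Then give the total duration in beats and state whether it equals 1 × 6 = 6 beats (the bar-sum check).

1) 0.0ms=0b +762.712ms=3/2b
2) 762.712ms=3/2b +762.712ms=3/2b
3) 1525.424ms=3b +1525.424ms=3b
Σ=6b of 6 (118bpm 6/8) — PASS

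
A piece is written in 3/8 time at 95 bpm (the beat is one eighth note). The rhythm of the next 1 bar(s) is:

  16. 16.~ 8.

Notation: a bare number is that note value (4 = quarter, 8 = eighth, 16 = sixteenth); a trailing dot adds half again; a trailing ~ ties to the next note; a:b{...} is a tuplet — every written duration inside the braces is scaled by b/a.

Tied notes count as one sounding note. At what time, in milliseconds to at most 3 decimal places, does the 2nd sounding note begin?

1. 0.0ms @ 0 + 473.684ms (3/4)
2. 473.684ms @ 3/4 + 1421.053ms (9/4)

note 2 onset = 3/4b = 473.684ms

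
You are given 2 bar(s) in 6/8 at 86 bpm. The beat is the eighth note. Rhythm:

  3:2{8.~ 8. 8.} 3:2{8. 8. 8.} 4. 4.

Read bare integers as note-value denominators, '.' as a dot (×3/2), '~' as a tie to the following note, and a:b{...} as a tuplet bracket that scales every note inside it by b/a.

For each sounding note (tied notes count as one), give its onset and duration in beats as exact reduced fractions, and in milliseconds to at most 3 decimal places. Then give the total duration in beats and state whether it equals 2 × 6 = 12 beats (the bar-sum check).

1) 0.0ms=0b +1395.349ms=2b
2) 1395.349ms=2b +697.674ms=1b
3) 2093.023ms=3b +697.674ms=1b
4) 2790.698ms=4b +697.674ms=1b
5) 3488.372ms=5b +697.674ms=1b
6) 4186.047ms=6b +2093.023ms=3b
7) 6279.07ms=9b +2093.023ms=3b
Σ=12b of 12 (86bpm 6/8) — PASS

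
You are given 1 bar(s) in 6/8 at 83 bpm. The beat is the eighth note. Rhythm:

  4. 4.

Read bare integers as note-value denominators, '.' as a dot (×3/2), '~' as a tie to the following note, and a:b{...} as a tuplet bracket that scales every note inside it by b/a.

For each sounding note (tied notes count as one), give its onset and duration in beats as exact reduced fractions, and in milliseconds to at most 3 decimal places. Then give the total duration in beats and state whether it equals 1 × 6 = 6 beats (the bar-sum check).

1) 0.0ms=0b +2168.675ms=3b
2) 2168.675ms=3b +2168.675ms=3b
Σ=6b of 6 (83bpm 6/8) — PASS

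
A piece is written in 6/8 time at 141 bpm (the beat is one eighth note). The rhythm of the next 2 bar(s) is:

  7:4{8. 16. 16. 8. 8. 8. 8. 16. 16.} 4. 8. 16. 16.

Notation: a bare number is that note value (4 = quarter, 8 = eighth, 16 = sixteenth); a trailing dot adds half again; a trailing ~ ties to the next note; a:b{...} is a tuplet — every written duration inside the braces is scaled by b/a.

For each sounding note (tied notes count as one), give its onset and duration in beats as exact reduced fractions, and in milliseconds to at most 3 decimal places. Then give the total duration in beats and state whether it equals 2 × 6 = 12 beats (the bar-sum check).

1) 0.0ms=0b +364.742ms=6/7b
2) 364.742ms=6/7b +182.371ms=3/7b
3) 547.112ms=9/7b +182.371ms=3/7b
4) 729.483ms=12/7b +364.742ms=6/7b
5) 1094.225ms=18/7b +364.742ms=6/7b
6) 1458.967ms=24/7b +364.742ms=6/7b
7) 1823.708ms=30/7b +364.742ms=6/7b
8) 2188.45ms=36/7b +182.371ms=3/7b
9) 2370.821ms=39/7b +182.371ms=3/7b
10) 2553.191ms=6b +1276.596ms=3b
11) 3829.787ms=9b +638.298ms=3/2b
12) 4468.085ms=21/2b +319.149ms=3/4b
13) 4787.234ms=45/4b +319.149ms=3/4b
Σ=12b of 12 (141bpm 6/8) — PASS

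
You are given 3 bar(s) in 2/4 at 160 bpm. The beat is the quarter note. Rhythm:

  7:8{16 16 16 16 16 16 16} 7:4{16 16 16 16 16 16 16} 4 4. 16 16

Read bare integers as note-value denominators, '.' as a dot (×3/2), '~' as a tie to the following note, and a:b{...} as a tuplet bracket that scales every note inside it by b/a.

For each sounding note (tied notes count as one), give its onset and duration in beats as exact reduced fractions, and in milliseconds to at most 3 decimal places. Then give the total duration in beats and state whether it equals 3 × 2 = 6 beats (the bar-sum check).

1) 0.0ms=0b +107.143ms=2/7b
2) 107.143ms=2/7b +107.143ms=2/7b
3) 214.286ms=4/7b +107.143ms=2/7b
4) 321.429ms=6/7b +107.143ms=2/7b
5) 428.571ms=8/7b +107.143ms=2/7b
6) 535.714ms=10/7b +107.143ms=2/7b
7) 642.857ms=12/7b +107.143ms=2/7b
8) 750.0ms=2b +53.571ms=1/7b
9) 803.571ms=15/7b +53.571ms=1/7b
10) 857.143ms=16/7b +53.571ms=1/7b
11) 910.714ms=17/7b +53.571ms=1/7b
12) 964.286ms=18/7b +53.571ms=1/7b
13) 1017.857ms=19/7b +53.571ms=1/7b
14) 1071.429ms=20/7b +53.571ms=1/7b
15) 1125.0ms=3b +375.0ms=1b
16) 1500.0ms=4b +562.5ms=3/2b
17) 2062.5ms=11/2b +93.75ms=1/4b
18) 2156.25ms=23/4b +93.75ms=1/4b
Σ=6b of 6 (160bpm 2/4) — PASS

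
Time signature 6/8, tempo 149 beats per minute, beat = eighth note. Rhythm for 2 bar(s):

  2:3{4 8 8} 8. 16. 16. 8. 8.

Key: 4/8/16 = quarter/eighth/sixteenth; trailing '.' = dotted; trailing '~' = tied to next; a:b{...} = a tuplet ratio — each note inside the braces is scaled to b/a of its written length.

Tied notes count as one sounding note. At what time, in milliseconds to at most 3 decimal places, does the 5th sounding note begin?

1. 0.0ms @ 0 + 1208.054ms (3)
2. 1208.054ms @ 3 + 604.027ms (3/2)
3. 1812.081ms @ 9/2 + 604.027ms (3/2)
4. 2416.107ms @ 6 + 604.027ms (3/2)
5. 3020.134ms @ 15/2 + 302.013ms (3/4)
6. 3322.148ms @ 33/4 + 302.013ms (3/4)
7. 3624.161ms @ 9 + 604.027ms (3/2)
8. 4228.188ms @ 21/2 + 604.027ms (3/2)

note 5 onset = 15/2b = 3020.134ms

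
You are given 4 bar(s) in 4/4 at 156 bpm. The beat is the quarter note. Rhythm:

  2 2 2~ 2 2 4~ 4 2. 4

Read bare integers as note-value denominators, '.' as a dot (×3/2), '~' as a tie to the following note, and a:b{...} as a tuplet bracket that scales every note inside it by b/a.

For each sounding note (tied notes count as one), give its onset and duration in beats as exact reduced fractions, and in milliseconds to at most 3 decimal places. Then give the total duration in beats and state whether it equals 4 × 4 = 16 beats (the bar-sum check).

1) 0.0ms=0b +769.231ms=2b
2) 769.231ms=2b +769.231ms=2b
3) 1538.462ms=4b +1538.462ms=4b
4) 3076.923ms=8b +769.231ms=2b
5) 3846.154ms=10b +769.231ms=2b
6) 4615.385ms=12b +1153.846ms=3b
7) 5769.231ms=15b +384.615ms=1b
Σ=16b of 16 (156bpm 4/4) — PASS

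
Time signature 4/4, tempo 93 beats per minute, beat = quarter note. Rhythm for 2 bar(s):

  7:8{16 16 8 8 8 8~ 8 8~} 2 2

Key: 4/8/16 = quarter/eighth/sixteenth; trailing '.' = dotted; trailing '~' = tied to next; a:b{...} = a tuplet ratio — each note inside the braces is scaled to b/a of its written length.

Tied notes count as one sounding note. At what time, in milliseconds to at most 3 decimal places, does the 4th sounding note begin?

note 4 onset = 8/7b = 737.327ms

1. 0.0ms @ 0 + 184.332ms (2/7)
2. 184.332ms @ 2/7 + 184.332ms (2/7)
3. 368.664ms @ 4/7 + 368.664ms (4/7)
4. 737.327ms @ 8/7 + 368.664ms (4/7)
5. 1105.991ms @ 12/7 + 368.664ms (4/7)
6. 1474.654ms @ 16/7 + 737.327ms (8/7)
7. 2211.982ms @ 24/7 + 1658.986ms (18/7)
8. 3870.968ms @ 6 + 1290.323ms (2)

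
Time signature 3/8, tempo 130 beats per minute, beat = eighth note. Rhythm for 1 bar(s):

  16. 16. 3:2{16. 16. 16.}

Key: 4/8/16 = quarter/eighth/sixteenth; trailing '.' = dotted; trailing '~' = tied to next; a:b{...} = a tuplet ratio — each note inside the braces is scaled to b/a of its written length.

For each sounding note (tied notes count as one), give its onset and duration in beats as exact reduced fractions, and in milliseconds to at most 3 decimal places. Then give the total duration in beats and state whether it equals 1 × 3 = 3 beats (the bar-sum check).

1) 0.0ms=0b +346.154ms=3/4b
2) 346.154ms=3/4b +346.154ms=3/4b
3) 692.308ms=3/2b +230.769ms=1/2b
4) 923.077ms=2b +230.769ms=1/2b
5) 1153.846ms=5/2b +230.769ms=1/2b
Σ=3b of 3 (130bpm 3/8) — PASS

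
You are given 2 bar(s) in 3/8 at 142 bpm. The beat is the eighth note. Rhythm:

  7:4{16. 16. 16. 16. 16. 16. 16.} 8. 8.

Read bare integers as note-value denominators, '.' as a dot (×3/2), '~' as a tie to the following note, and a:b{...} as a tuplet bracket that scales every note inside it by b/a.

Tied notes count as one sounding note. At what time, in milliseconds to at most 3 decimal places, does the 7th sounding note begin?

1. 0.0ms @ 0 + 181.087ms (3/7)
2. 181.087ms @ 3/7 + 181.087ms (3/7)
3. 362.173ms @ 6/7 + 181.087ms (3/7)
4. 543.26ms @ 9/7 + 181.087ms (3/7)
5. 724.346ms @ 12/7 + 181.087ms (3/7)
6. 905.433ms @ 15/7 + 181.087ms (3/7)
7. 1086.519ms @ 18/7 + 181.087ms (3/7)
8. 1267.606ms @ 3 + 633.803ms (3/2)
9. 1901.408ms @ 9/2 + 633.803ms (3/2)

note 7 onset = 18/7b = 1086.519ms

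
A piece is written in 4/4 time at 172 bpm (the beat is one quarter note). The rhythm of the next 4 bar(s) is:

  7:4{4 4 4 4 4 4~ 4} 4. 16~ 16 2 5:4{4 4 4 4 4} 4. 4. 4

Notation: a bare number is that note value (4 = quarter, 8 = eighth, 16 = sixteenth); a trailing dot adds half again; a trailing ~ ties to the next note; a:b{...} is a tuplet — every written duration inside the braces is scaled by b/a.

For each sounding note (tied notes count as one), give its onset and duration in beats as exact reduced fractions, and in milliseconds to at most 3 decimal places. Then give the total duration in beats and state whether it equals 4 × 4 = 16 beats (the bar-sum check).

1) 0.0ms=0b +199.336ms=4/7b
2) 199.336ms=4/7b +199.336ms=4/7b
3) 398.671ms=8/7b +199.336ms=4/7b
4) 598.007ms=12/7b +199.336ms=4/7b
5) 797.342ms=16/7b +199.336ms=4/7b
6) 996.678ms=20/7b +398.671ms=8/7b
7) 1395.349ms=4b +523.256ms=3/2b
8) 1918.605ms=11/2b +174.419ms=1/2b
9) 2093.023ms=6b +697.674ms=2b
10) 2790.698ms=8b +279.07ms=4/5b
11) 3069.767ms=44/5b +279.07ms=4/5b
12) 3348.837ms=48/5b +279.07ms=4/5b
13) 3627.907ms=52/5b +279.07ms=4/5b
14) 3906.977ms=56/5b +279.07ms=4/5b
15) 4186.047ms=12b +523.256ms=3/2b
16) 4709.302ms=27/2b +523.256ms=3/2b
17) 5232.558ms=15b +348.837ms=1b
Σ=16b of 16 (172bpm 4/4) — PASS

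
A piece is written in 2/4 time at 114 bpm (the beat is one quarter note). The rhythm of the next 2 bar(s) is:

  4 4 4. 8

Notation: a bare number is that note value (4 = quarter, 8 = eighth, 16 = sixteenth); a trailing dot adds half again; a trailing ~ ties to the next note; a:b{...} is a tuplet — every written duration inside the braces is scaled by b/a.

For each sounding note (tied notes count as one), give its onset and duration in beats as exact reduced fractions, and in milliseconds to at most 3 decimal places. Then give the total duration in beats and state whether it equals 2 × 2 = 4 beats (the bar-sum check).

1) 0.0ms=0b +526.316ms=1b
2) 526.316ms=1b +526.316ms=1b
3) 1052.632ms=2b +789.474ms=3/2b
4) 1842.105ms=7/2b +263.158ms=1/2b
Σ=4b of 4 (114bpm 2/4) — PASS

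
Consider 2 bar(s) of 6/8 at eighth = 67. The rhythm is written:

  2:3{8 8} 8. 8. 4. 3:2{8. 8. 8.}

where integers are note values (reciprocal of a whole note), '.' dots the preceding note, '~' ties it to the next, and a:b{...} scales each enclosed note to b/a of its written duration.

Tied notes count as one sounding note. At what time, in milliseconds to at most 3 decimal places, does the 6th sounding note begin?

note 6 onset = 9b = 8059.701ms

1. 0.0ms @ 0 + 1343.284ms (3/2)
2. 1343.284ms @ 3/2 + 1343.284ms (3/2)
3. 2686.567ms @ 3 + 1343.284ms (3/2)
4. 4029.851ms @ 9/2 + 1343.284ms (3/2)
5. 5373.134ms @ 6 + 2686.567ms (3)
6. 8059.701ms @ 9 + 895.522ms (1)
7. 8955.224ms @ 10 + 895.522ms (1)
8. 9850.746ms @ 11 + 895.522ms (1)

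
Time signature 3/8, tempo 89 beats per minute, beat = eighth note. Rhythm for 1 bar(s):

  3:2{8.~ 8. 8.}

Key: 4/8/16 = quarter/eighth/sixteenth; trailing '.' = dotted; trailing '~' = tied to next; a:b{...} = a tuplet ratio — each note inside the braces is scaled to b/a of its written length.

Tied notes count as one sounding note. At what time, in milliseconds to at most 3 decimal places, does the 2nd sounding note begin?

note 2 onset = 2b = 1348.315ms

1. 0.0ms @ 0 + 1348.315ms (2)
2. 1348.315ms @ 2 + 674.157ms (1)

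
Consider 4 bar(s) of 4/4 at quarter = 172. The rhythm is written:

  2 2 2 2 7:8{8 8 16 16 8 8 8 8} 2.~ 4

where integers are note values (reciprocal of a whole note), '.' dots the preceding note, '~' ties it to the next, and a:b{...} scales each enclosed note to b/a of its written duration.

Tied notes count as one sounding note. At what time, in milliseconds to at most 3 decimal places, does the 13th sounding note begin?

1. 0.0ms @ 0 + 697.674ms (2)
2. 697.674ms @ 2 + 697.674ms (2)
3. 1395.349ms @ 4 + 697.674ms (2)
4. 2093.023ms @ 6 + 697.674ms (2)
5. 2790.698ms @ 8 + 199.336ms (4/7)
6. 2990.033ms @ 60/7 + 199.336ms (4/7)
7. 3189.369ms @ 64/7 + 99.668ms (2/7)
8. 3289.037ms @ 66/7 + 99.668ms (2/7)
9. 3388.704ms @ 68/7 + 199.336ms (4/7)
10. 3588.04ms @ 72/7 + 199.336ms (4/7)
11. 3787.375ms @ 76/7 + 199.336ms (4/7)
12. 3986.711ms @ 80/7 + 199.336ms (4/7)
13. 4186.047ms @ 12 + 1395.349ms (4)

note 13 onset = 12b = 4186.047ms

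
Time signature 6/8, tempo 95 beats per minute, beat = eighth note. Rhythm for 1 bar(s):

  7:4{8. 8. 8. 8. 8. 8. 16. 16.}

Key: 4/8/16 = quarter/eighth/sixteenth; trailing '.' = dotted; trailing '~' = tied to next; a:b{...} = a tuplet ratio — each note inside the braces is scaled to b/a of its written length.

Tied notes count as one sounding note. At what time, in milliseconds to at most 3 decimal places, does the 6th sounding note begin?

1. 0.0ms @ 0 + 541.353ms (6/7)
2. 541.353ms @ 6/7 + 541.353ms (6/7)
3. 1082.707ms @ 12/7 + 541.353ms (6/7)
4. 1624.06ms @ 18/7 + 541.353ms (6/7)
5. 2165.414ms @ 24/7 + 541.353ms (6/7)
6. 2706.767ms @ 30/7 + 541.353ms (6/7)
7. 3248.12ms @ 36/7 + 270.677ms (3/7)
8. 3518.797ms @ 39/7 + 270.677ms (3/7)

note 6 onset = 30/7b = 2706.767ms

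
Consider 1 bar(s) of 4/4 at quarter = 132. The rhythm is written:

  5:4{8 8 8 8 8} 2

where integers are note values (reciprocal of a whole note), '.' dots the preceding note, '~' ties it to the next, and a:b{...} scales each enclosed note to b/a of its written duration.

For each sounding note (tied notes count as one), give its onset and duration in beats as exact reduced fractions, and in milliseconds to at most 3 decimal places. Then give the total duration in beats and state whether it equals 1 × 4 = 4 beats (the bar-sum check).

1) 0.0ms=0b +181.818ms=2/5b
2) 181.818ms=2/5b +181.818ms=2/5b
3) 363.636ms=4/5b +181.818ms=2/5b
4) 545.455ms=6/5b +181.818ms=2/5b
5) 727.273ms=8/5b +181.818ms=2/5b
6) 909.091ms=2b +909.091ms=2b
Σ=4b of 4 (132bpm 4/4) — PASS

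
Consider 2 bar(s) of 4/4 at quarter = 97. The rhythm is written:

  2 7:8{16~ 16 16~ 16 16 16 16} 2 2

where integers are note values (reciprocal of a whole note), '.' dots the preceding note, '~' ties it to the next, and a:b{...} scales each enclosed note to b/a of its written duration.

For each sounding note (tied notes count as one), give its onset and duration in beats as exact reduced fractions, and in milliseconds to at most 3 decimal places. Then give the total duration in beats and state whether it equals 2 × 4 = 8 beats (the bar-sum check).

1) 0.0ms=0b +1237.113ms=2b
2) 1237.113ms=2b +353.461ms=4/7b
3) 1590.574ms=18/7b +353.461ms=4/7b
4) 1944.035ms=22/7b +176.73ms=2/7b
5) 2120.766ms=24/7b +176.73ms=2/7b
6) 2297.496ms=26/7b +176.73ms=2/7b
7) 2474.227ms=4b +1237.113ms=2b
8) 3711.34ms=6b +1237.113ms=2b
Σ=8b of 8 (97bpm 4/4) — PASS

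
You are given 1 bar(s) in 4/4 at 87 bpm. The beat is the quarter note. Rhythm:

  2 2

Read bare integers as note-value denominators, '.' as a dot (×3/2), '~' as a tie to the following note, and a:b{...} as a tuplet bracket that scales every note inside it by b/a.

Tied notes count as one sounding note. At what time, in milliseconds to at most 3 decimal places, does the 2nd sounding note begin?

1. 0.0ms @ 0 + 1379.31ms (2)
2. 1379.31ms @ 2 + 1379.31ms (2)

note 2 onset = 2b = 1379.31ms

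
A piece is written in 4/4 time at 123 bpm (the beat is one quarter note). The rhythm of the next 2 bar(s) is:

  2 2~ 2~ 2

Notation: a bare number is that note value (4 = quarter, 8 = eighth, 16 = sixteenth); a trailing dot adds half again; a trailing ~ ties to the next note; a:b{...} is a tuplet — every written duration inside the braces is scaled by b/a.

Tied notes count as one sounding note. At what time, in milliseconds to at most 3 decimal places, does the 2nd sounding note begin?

1. 0.0ms @ 0 + 975.61ms (2)
2. 975.61ms @ 2 + 2926.829ms (6)

note 2 onset = 2b = 975.61ms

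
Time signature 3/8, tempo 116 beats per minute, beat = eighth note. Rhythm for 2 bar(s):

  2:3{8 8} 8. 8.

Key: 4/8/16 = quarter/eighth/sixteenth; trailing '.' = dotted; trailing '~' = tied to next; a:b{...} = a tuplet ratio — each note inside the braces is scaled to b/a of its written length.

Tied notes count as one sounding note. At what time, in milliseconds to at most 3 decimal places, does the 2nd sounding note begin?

note 2 onset = 3/2b = 775.862ms

1. 0.0ms @ 0 + 775.862ms (3/2)
2. 775.862ms @ 3/2 + 775.862ms (3/2)
3. 1551.724ms @ 3 + 775.862ms (3/2)
4. 2327.586ms @ 9/2 + 775.862ms (3/2)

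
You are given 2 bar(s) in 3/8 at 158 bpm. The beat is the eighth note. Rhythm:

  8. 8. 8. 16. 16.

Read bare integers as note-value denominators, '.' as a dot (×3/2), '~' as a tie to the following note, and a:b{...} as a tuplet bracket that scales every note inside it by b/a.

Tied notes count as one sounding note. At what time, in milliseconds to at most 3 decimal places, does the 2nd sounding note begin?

note 2 onset = 3/2b = 569.62ms

1. 0.0ms @ 0 + 569.62ms (3/2)
2. 569.62ms @ 3/2 + 569.62ms (3/2)
3. 1139.241ms @ 3 + 569.62ms (3/2)
4. 1708.861ms @ 9/2 + 284.81ms (3/4)
5. 1993.671ms @ 21/4 + 284.81ms (3/4)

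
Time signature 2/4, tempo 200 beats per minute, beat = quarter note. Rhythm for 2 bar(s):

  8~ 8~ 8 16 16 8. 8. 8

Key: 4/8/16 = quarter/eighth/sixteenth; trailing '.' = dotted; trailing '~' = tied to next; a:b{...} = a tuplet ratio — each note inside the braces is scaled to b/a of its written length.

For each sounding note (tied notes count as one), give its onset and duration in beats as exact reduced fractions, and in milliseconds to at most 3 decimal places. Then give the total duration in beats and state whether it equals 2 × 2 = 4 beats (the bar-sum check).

1) 0.0ms=0b +450.0ms=3/2b
2) 450.0ms=3/2b +75.0ms=1/4b
3) 525.0ms=7/4b +75.0ms=1/4b
4) 600.0ms=2b +225.0ms=3/4b
5) 825.0ms=11/4b +225.0ms=3/4b
6) 1050.0ms=7/2b +150.0ms=1/2b
Σ=4b of 4 (200bpm 2/4) — PASS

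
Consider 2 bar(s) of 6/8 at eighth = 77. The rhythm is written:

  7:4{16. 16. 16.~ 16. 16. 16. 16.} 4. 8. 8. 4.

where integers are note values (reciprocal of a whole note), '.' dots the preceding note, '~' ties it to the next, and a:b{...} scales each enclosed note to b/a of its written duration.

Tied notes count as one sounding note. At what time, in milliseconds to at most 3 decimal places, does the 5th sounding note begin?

1. 0.0ms @ 0 + 333.952ms (3/7)
2. 333.952ms @ 3/7 + 333.952ms (3/7)
3. 667.904ms @ 6/7 + 667.904ms (6/7)
4. 1335.807ms @ 12/7 + 333.952ms (3/7)
5. 1669.759ms @ 15/7 + 333.952ms (3/7)
6. 2003.711ms @ 18/7 + 333.952ms (3/7)
7. 2337.662ms @ 3 + 2337.662ms (3)
8. 4675.325ms @ 6 + 1168.831ms (3/2)
9. 5844.156ms @ 15/2 + 1168.831ms (3/2)
10. 7012.987ms @ 9 + 2337.662ms (3)

note 5 onset = 15/7b = 1669.759ms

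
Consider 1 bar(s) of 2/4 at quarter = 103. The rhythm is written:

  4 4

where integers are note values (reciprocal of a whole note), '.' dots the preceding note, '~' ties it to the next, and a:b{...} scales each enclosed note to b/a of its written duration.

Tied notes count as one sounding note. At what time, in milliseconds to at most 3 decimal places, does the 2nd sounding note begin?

1. 0.0ms @ 0 + 582.524ms (1)
2. 582.524ms @ 1 + 582.524ms (1)

note 2 onset = 1b = 582.524ms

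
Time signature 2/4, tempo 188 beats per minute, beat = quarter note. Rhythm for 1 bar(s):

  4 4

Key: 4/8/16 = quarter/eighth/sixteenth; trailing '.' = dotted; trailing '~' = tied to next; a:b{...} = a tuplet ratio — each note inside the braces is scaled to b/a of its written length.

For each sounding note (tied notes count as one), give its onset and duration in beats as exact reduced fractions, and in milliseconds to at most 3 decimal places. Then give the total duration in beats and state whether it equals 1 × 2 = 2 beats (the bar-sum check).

1) 0.0ms=0b +319.149ms=1b
2) 319.149ms=1b +319.149ms=1b
Σ=2b of 2 (188bpm 2/4) — PASS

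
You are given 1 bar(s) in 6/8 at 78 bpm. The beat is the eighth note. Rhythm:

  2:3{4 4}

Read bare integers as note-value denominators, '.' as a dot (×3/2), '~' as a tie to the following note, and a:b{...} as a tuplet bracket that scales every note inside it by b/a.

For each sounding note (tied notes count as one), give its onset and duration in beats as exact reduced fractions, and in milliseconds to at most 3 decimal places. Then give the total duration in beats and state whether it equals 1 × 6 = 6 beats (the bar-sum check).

1) 0.0ms=0b +2307.692ms=3b
2) 2307.692ms=3b +2307.692ms=3b
Σ=6b of 6 (78bpm 6/8) — PASS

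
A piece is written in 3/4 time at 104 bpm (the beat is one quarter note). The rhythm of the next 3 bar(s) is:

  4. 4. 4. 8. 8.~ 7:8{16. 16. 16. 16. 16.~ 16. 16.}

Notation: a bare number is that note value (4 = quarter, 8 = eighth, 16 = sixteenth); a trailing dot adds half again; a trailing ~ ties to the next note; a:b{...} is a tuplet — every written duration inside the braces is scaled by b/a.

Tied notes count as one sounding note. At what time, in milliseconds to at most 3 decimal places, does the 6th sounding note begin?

1. 0.0ms @ 0 + 865.385ms (3/2)
2. 865.385ms @ 3/2 + 865.385ms (3/2)
3. 1730.769ms @ 3 + 865.385ms (3/2)
4. 2596.154ms @ 9/2 + 432.692ms (3/4)
5. 3028.846ms @ 21/4 + 679.945ms (33/28)
6. 3708.791ms @ 45/7 + 247.253ms (3/7)
7. 3956.044ms @ 48/7 + 247.253ms (3/7)
8. 4203.297ms @ 51/7 + 247.253ms (3/7)
9. 4450.549ms @ 54/7 + 494.505ms (6/7)
10. 4945.055ms @ 60/7 + 247.253ms (3/7)

note 6 onset = 45/7b = 3708.791ms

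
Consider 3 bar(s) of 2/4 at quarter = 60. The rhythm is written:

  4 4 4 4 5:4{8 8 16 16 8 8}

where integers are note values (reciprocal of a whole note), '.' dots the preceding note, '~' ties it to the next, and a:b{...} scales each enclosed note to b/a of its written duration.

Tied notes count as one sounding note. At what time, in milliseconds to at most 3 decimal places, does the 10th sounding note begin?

1. 0.0ms @ 0 + 1000.0ms (1)
2. 1000.0ms @ 1 + 1000.0ms (1)
3. 2000.0ms @ 2 + 1000.0ms (1)
4. 3000.0ms @ 3 + 1000.0ms (1)
5. 4000.0ms @ 4 + 400.0ms (2/5)
6. 4400.0ms @ 22/5 + 400.0ms (2/5)
7. 4800.0ms @ 24/5 + 200.0ms (1/5)
8. 5000.0ms @ 5 + 200.0ms (1/5)
9. 5200.0ms @ 26/5 + 400.0ms (2/5)
10. 5600.0ms @ 28/5 + 400.0ms (2/5)

note 10 onset = 28/5b = 5600.0ms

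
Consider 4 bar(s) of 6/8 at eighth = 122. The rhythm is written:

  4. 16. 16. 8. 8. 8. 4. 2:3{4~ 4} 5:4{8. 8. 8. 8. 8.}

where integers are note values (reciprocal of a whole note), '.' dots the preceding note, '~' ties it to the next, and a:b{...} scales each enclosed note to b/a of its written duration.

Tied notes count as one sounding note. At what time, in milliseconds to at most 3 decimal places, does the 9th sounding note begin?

1. 0.0ms @ 0 + 1475.41ms (3)
2. 1475.41ms @ 3 + 368.852ms (3/4)
3. 1844.262ms @ 15/4 + 368.852ms (3/4)
4. 2213.115ms @ 9/2 + 737.705ms (3/2)
5. 2950.82ms @ 6 + 737.705ms (3/2)
6. 3688.525ms @ 15/2 + 737.705ms (3/2)
7. 4426.23ms @ 9 + 1475.41ms (3)
8. 5901.639ms @ 12 + 2950.82ms (6)
9. 8852.459ms @ 18 + 590.164ms (6/5)
10. 9442.623ms @ 96/5 + 590.164ms (6/5)
11. 10032.787ms @ 102/5 + 590.164ms (6/5)
12. 10622.951ms @ 108/5 + 590.164ms (6/5)
13. 11213.115ms @ 114/5 + 590.164ms (6/5)

note 9 onset = 18b = 8852.459ms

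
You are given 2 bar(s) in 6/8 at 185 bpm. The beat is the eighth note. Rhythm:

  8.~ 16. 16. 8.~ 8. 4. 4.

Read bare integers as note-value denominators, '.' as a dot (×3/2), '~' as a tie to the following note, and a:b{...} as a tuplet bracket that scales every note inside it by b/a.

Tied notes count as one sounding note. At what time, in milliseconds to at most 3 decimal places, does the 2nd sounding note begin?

1. 0.0ms @ 0 + 729.73ms (9/4)
2. 729.73ms @ 9/4 + 243.243ms (3/4)
3. 972.973ms @ 3 + 972.973ms (3)
4. 1945.946ms @ 6 + 972.973ms (3)
5. 2918.919ms @ 9 + 972.973ms (3)

note 2 onset = 9/4b = 729.73ms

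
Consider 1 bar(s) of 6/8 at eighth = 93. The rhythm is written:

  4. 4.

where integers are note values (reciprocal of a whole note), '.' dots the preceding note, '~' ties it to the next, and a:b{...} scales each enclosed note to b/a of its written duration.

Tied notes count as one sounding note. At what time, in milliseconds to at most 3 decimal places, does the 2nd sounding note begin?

1. 0.0ms @ 0 + 1935.484ms (3)
2. 1935.484ms @ 3 + 1935.484ms (3)

note 2 onset = 3b = 1935.484ms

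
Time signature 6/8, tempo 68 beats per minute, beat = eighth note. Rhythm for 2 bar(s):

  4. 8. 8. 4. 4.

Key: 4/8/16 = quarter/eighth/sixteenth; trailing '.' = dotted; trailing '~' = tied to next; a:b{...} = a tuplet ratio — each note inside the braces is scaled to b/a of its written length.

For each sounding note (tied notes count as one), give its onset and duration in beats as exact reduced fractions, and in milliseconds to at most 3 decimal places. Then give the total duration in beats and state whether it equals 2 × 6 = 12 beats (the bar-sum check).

1) 0.0ms=0b +2647.059ms=3b
2) 2647.059ms=3b +1323.529ms=3/2b
3) 3970.588ms=9/2b +1323.529ms=3/2b
4) 5294.118ms=6b +2647.059ms=3b
5) 7941.176ms=9b +2647.059ms=3b
Σ=12b of 12 (68bpm 6/8) — PASS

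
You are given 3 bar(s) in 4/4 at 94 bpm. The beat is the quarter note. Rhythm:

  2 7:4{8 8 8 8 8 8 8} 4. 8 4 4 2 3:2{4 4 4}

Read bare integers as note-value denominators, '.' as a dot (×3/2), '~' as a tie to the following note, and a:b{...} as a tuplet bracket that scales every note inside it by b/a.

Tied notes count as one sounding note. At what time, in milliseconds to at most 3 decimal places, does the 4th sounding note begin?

1. 0.0ms @ 0 + 1276.596ms (2)
2. 1276.596ms @ 2 + 182.371ms (2/7)
3. 1458.967ms @ 16/7 + 182.371ms (2/7)
4. 1641.337ms @ 18/7 + 182.371ms (2/7)
5. 1823.708ms @ 20/7 + 182.371ms (2/7)
6. 2006.079ms @ 22/7 + 182.371ms (2/7)
7. 2188.45ms @ 24/7 + 182.371ms (2/7)
8. 2370.821ms @ 26/7 + 182.371ms (2/7)
9. 2553.191ms @ 4 + 957.447ms (3/2)
10. 3510.638ms @ 11/2 + 319.149ms (1/2)
11. 3829.787ms @ 6 + 638.298ms (1)
12. 4468.085ms @ 7 + 638.298ms (1)
13. 5106.383ms @ 8 + 1276.596ms (2)
14. 6382.979ms @ 10 + 425.532ms (2/3)
15. 6808.511ms @ 32/3 + 425.532ms (2/3)
16. 7234.043ms @ 34/3 + 425.532ms (2/3)

note 4 onset = 18/7b = 1641.337ms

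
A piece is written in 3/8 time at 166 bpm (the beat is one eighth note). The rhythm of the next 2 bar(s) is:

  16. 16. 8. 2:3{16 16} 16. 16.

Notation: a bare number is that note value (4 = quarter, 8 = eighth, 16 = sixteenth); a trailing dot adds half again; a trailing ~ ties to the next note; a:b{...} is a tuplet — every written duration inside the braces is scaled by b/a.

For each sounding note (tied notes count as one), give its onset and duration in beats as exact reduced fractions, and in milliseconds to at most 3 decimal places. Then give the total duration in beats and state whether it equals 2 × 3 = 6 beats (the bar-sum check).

1) 0.0ms=0b +271.084ms=3/4b
2) 271.084ms=3/4b +271.084ms=3/4b
3) 542.169ms=3/2b +542.169ms=3/2b
4) 1084.337ms=3b +271.084ms=3/4b
5) 1355.422ms=15/4b +271.084ms=3/4b
6) 1626.506ms=9/2b +271.084ms=3/4b
7) 1897.59ms=21/4b +271.084ms=3/4b
Σ=6b of 6 (166bpm 3/8) — PASS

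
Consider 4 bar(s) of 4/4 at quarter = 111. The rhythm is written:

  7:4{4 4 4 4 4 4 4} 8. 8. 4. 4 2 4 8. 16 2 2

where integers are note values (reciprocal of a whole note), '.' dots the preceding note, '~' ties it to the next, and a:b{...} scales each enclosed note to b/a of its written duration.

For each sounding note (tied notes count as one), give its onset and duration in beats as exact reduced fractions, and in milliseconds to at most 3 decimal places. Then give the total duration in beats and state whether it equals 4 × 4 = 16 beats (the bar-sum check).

1) 0.0ms=0b +308.88ms=4/7b
2) 308.88ms=4/7b +308.88ms=4/7b
3) 617.761ms=8/7b +308.88ms=4/7b
4) 926.641ms=12/7b +308.88ms=4/7b
5) 1235.521ms=16/7b +308.88ms=4/7b
6) 1544.402ms=20/7b +308.88ms=4/7b
7) 1853.282ms=24/7b +308.88ms=4/7b
8) 2162.162ms=4b +405.405ms=3/4b
9) 2567.568ms=19/4b +405.405ms=3/4b
10) 2972.973ms=11/2b +810.811ms=3/2b
11) 3783.784ms=7b +540.541ms=1b
12) 4324.324ms=8b +1081.081ms=2b
13) 5405.405ms=10b +540.541ms=1b
14) 5945.946ms=11b +405.405ms=3/4b
15) 6351.351ms=47/4b +135.135ms=1/4b
16) 6486.486ms=12b +1081.081ms=2b
17) 7567.568ms=14b +1081.081ms=2b
Σ=16b of 16 (111bpm 4/4) — PASS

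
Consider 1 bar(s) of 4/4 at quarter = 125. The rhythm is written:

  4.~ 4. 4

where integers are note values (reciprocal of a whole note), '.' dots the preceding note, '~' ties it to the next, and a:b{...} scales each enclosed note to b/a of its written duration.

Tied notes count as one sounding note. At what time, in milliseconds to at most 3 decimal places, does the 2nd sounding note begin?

note 2 onset = 3b = 1440.0ms

1. 0.0ms @ 0 + 1440.0ms (3)
2. 1440.0ms @ 3 + 480.0ms (1)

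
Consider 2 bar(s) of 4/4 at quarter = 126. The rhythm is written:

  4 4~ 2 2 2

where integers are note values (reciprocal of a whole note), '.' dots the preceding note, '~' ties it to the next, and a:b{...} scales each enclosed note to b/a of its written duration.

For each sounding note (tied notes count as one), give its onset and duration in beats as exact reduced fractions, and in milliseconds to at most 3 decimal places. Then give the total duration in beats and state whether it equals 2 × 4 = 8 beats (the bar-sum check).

1) 0.0ms=0b +476.19ms=1b
2) 476.19ms=1b +1428.571ms=3b
3) 1904.762ms=4b +952.381ms=2b
4) 2857.143ms=6b +952.381ms=2b
Σ=8b of 8 (126bpm 4/4) — PASS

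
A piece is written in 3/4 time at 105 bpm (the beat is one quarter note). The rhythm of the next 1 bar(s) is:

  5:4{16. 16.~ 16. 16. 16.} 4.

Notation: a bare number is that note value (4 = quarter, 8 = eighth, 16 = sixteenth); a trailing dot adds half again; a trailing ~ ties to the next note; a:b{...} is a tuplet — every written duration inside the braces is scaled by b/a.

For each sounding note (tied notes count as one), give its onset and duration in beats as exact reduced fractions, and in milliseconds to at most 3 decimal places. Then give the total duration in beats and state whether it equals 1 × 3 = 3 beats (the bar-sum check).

1) 0.0ms=0b +171.429ms=3/10b
2) 171.429ms=3/10b +342.857ms=3/5b
3) 514.286ms=9/10b +171.429ms=3/10b
4) 685.714ms=6/5b +171.429ms=3/10b
5) 857.143ms=3/2b +857.143ms=3/2b
Σ=3b of 3 (105bpm 3/4) — PASS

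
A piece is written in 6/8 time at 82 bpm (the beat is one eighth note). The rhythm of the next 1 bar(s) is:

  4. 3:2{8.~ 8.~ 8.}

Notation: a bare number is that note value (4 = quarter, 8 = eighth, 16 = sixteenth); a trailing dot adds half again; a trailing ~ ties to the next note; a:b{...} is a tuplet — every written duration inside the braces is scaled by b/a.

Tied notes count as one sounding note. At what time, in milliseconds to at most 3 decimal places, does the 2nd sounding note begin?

1. 0.0ms @ 0 + 2195.122ms (3)
2. 2195.122ms @ 3 + 2195.122ms (3)

note 2 onset = 3b = 2195.122ms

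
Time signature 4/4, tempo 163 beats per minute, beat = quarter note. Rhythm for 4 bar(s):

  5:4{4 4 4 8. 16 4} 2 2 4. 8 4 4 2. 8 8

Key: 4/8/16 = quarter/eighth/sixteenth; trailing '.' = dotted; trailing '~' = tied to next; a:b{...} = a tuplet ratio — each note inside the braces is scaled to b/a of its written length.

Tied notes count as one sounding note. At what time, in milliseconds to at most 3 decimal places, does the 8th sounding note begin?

1. 0.0ms @ 0 + 294.479ms (4/5)
2. 294.479ms @ 4/5 + 294.479ms (4/5)
3. 588.957ms @ 8/5 + 294.479ms (4/5)
4. 883.436ms @ 12/5 + 220.859ms (3/5)
5. 1104.294ms @ 3 + 73.62ms (1/5)
6. 1177.914ms @ 16/5 + 294.479ms (4/5)
7. 1472.393ms @ 4 + 736.196ms (2)
8. 2208.589ms @ 6 + 736.196ms (2)
9. 2944.785ms @ 8 + 552.147ms (3/2)
10. 3496.933ms @ 19/2 + 184.049ms (1/2)
11. 3680.982ms @ 10 + 368.098ms (1)
12. 4049.08ms @ 11 + 368.098ms (1)
13. 4417.178ms @ 12 + 1104.294ms (3)
14. 5521.472ms @ 15 + 184.049ms (1/2)
15. 5705.521ms @ 31/2 + 184.049ms (1/2)

note 8 onset = 6b = 2208.589ms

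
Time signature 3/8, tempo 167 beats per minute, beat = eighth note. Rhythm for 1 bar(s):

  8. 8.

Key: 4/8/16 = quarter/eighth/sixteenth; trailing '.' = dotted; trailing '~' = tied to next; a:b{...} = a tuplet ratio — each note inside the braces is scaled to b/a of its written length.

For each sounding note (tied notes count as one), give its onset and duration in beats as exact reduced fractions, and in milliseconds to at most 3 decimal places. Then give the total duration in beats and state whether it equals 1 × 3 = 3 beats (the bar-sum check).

1) 0.0ms=0b +538.922ms=3/2b
2) 538.922ms=3/2b +538.922ms=3/2b
Σ=3b of 3 (167bpm 3/8) — PASS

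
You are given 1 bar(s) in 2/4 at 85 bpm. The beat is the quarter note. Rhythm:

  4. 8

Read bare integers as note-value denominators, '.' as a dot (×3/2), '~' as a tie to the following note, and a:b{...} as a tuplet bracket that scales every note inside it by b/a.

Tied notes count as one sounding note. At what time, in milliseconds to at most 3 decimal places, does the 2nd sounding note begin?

note 2 onset = 3/2b = 1058.824ms

1. 0.0ms @ 0 + 1058.824ms (3/2)
2. 1058.824ms @ 3/2 + 352.941ms (1/2)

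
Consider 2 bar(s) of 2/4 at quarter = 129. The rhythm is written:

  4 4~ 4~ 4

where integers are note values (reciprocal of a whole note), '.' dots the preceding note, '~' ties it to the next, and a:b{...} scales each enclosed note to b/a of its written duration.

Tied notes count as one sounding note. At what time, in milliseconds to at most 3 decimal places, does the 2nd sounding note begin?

1. 0.0ms @ 0 + 465.116ms (1)
2. 465.116ms @ 1 + 1395.349ms (3)

note 2 onset = 1b = 465.116ms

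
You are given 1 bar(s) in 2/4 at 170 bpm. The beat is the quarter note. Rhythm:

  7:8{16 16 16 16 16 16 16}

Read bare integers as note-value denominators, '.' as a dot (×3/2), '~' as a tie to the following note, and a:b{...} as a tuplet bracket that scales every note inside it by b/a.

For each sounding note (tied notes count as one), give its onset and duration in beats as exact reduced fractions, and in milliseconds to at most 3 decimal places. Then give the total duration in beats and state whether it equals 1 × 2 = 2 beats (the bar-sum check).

1) 0.0ms=0b +100.84ms=2/7b
2) 100.84ms=2/7b +100.84ms=2/7b
3) 201.681ms=4/7b +100.84ms=2/7b
4) 302.521ms=6/7b +100.84ms=2/7b
5) 403.361ms=8/7b +100.84ms=2/7b
6) 504.202ms=10/7b +100.84ms=2/7b
7) 605.042ms=12/7b +100.84ms=2/7b
Σ=2b of 2 (170bpm 2/4) — PASS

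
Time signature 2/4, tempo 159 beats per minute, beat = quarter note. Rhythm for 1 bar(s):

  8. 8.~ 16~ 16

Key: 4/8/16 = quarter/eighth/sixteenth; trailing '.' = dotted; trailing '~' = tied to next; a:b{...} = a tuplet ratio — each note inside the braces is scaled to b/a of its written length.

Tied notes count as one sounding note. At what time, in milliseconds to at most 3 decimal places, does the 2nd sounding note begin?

note 2 onset = 3/4b = 283.019ms

1. 0.0ms @ 0 + 283.019ms (3/4)
2. 283.019ms @ 3/4 + 471.698ms (5/4)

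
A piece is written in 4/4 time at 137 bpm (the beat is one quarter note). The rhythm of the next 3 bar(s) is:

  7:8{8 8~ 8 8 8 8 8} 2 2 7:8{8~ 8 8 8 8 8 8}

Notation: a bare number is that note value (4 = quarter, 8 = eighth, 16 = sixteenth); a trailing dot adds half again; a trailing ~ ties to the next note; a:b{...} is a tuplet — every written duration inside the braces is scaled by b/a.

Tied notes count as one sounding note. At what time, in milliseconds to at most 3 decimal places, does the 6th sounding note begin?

1. 0.0ms @ 0 + 250.261ms (4/7)
2. 250.261ms @ 4/7 + 500.521ms (8/7)
3. 750.782ms @ 12/7 + 250.261ms (4/7)
4. 1001.043ms @ 16/7 + 250.261ms (4/7)
5. 1251.303ms @ 20/7 + 250.261ms (4/7)
6. 1501.564ms @ 24/7 + 250.261ms (4/7)
7. 1751.825ms @ 4 + 875.912ms (2)
8. 2627.737ms @ 6 + 875.912ms (2)
9. 3503.65ms @ 8 + 500.521ms (8/7)
10. 4004.171ms @ 64/7 + 250.261ms (4/7)
11. 4254.432ms @ 68/7 + 250.261ms (4/7)
12. 4504.692ms @ 72/7 + 250.261ms (4/7)
13. 4754.953ms @ 76/7 + 250.261ms (4/7)
14. 5005.214ms @ 80/7 + 250.261ms (4/7)

note 6 onset = 24/7b = 1501.564ms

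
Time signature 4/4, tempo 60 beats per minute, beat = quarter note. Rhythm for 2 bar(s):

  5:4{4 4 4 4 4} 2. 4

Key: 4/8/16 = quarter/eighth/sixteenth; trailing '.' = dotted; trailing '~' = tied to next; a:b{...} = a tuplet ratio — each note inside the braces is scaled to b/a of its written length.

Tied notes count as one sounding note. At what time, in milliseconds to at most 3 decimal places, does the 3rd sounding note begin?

1. 0.0ms @ 0 + 800.0ms (4/5)
2. 800.0ms @ 4/5 + 800.0ms (4/5)
3. 1600.0ms @ 8/5 + 800.0ms (4/5)
4. 2400.0ms @ 12/5 + 800.0ms (4/5)
5. 3200.0ms @ 16/5 + 800.0ms (4/5)
6. 4000.0ms @ 4 + 3000.0ms (3)
7. 7000.0ms @ 7 + 1000.0ms (1)

note 3 onset = 8/5b = 1600.0ms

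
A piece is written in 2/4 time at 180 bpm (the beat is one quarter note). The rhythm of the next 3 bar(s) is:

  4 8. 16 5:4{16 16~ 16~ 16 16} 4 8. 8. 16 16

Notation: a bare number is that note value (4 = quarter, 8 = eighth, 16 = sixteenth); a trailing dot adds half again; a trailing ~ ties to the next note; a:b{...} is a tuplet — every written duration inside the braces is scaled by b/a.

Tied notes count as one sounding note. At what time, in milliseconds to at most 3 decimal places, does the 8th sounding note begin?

1. 0.0ms @ 0 + 333.333ms (1)
2. 333.333ms @ 1 + 250.0ms (3/4)
3. 583.333ms @ 7/4 + 83.333ms (1/4)
4. 666.667ms @ 2 + 66.667ms (1/5)
5. 733.333ms @ 11/5 + 200.0ms (3/5)
6. 933.333ms @ 14/5 + 66.667ms (1/5)
7. 1000.0ms @ 3 + 333.333ms (1)
8. 1333.333ms @ 4 + 250.0ms (3/4)
9. 1583.333ms @ 19/4 + 250.0ms (3/4)
10. 1833.333ms @ 11/2 + 83.333ms (1/4)
11. 1916.667ms @ 23/4 + 83.333ms (1/4)

note 8 onset = 4b = 1333.333ms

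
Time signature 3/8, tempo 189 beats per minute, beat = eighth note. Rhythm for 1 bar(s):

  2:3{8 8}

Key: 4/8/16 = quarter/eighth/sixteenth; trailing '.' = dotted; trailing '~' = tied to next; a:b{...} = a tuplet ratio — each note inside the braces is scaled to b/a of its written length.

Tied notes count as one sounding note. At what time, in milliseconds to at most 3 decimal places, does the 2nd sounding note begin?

note 2 onset = 3/2b = 476.19ms

1. 0.0ms @ 0 + 476.19ms (3/2)
2. 476.19ms @ 3/2 + 476.19ms (3/2)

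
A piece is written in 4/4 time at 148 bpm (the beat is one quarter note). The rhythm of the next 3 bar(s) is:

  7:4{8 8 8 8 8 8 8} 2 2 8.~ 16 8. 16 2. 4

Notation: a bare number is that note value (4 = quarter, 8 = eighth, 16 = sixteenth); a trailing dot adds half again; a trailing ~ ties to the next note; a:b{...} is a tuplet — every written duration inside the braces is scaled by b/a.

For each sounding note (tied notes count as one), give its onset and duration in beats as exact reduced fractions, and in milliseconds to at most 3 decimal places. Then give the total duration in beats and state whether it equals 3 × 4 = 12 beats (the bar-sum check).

1) 0.0ms=0b +115.83ms=2/7b
2) 115.83ms=2/7b +115.83ms=2/7b
3) 231.66ms=4/7b +115.83ms=2/7b
4) 347.49ms=6/7b +115.83ms=2/7b
5) 463.32ms=8/7b +115.83ms=2/7b
6) 579.151ms=10/7b +115.83ms=2/7b
7) 694.981ms=12/7b +115.83ms=2/7b
8) 810.811ms=2b +810.811ms=2b
9) 1621.622ms=4b +810.811ms=2b
10) 2432.432ms=6b +405.405ms=1b
11) 2837.838ms=7b +304.054ms=3/4b
12) 3141.892ms=31/4b +101.351ms=1/4b
13) 3243.243ms=8b +1216.216ms=3b
14) 4459.459ms=11b +405.405ms=1b
Σ=12b of 12 (148bpm 4/4) — PASS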